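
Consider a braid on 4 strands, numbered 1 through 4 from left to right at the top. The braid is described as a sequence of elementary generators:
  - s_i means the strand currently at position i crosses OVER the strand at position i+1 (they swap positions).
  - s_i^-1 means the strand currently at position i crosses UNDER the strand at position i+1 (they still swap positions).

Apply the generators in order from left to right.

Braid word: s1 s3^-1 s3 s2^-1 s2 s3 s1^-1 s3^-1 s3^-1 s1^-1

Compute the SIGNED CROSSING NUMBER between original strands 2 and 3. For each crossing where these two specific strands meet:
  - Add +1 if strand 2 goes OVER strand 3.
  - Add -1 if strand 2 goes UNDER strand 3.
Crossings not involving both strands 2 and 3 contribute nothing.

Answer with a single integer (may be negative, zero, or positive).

Answer: 0

Derivation:
Gen 1: crossing 1x2. Both 2&3? no. Sum: 0
Gen 2: crossing 3x4. Both 2&3? no. Sum: 0
Gen 3: crossing 4x3. Both 2&3? no. Sum: 0
Gen 4: crossing 1x3. Both 2&3? no. Sum: 0
Gen 5: crossing 3x1. Both 2&3? no. Sum: 0
Gen 6: crossing 3x4. Both 2&3? no. Sum: 0
Gen 7: crossing 2x1. Both 2&3? no. Sum: 0
Gen 8: crossing 4x3. Both 2&3? no. Sum: 0
Gen 9: crossing 3x4. Both 2&3? no. Sum: 0
Gen 10: crossing 1x2. Both 2&3? no. Sum: 0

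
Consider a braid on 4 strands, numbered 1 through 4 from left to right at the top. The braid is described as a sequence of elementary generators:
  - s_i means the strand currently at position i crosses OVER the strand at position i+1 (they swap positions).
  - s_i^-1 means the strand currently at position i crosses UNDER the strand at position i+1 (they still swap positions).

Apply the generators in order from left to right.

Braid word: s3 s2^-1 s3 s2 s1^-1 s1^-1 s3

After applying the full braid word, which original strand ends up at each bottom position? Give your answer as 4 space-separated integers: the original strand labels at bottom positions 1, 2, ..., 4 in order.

Answer: 1 3 2 4

Derivation:
Gen 1 (s3): strand 3 crosses over strand 4. Perm now: [1 2 4 3]
Gen 2 (s2^-1): strand 2 crosses under strand 4. Perm now: [1 4 2 3]
Gen 3 (s3): strand 2 crosses over strand 3. Perm now: [1 4 3 2]
Gen 4 (s2): strand 4 crosses over strand 3. Perm now: [1 3 4 2]
Gen 5 (s1^-1): strand 1 crosses under strand 3. Perm now: [3 1 4 2]
Gen 6 (s1^-1): strand 3 crosses under strand 1. Perm now: [1 3 4 2]
Gen 7 (s3): strand 4 crosses over strand 2. Perm now: [1 3 2 4]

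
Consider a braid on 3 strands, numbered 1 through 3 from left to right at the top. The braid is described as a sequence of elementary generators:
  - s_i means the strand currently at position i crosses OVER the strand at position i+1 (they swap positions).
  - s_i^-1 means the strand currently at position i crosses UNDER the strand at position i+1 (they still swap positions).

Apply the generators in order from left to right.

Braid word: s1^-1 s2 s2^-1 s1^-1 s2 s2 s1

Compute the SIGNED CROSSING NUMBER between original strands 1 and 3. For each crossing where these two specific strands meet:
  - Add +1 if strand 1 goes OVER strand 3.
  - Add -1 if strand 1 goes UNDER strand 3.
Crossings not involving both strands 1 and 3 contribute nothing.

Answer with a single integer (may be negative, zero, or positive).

Answer: 2

Derivation:
Gen 1: crossing 1x2. Both 1&3? no. Sum: 0
Gen 2: 1 over 3. Both 1&3? yes. Contrib: +1. Sum: 1
Gen 3: 3 under 1. Both 1&3? yes. Contrib: +1. Sum: 2
Gen 4: crossing 2x1. Both 1&3? no. Sum: 2
Gen 5: crossing 2x3. Both 1&3? no. Sum: 2
Gen 6: crossing 3x2. Both 1&3? no. Sum: 2
Gen 7: crossing 1x2. Both 1&3? no. Sum: 2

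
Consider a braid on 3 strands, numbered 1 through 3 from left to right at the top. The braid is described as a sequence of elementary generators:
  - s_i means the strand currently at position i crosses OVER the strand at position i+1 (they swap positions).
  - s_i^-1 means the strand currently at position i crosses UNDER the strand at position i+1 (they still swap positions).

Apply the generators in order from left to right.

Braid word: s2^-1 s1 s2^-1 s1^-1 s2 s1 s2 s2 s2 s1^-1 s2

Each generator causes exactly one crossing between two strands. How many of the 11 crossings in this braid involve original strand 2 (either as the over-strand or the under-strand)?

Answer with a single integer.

Answer: 8

Derivation:
Gen 1: crossing 2x3. Involves strand 2? yes. Count so far: 1
Gen 2: crossing 1x3. Involves strand 2? no. Count so far: 1
Gen 3: crossing 1x2. Involves strand 2? yes. Count so far: 2
Gen 4: crossing 3x2. Involves strand 2? yes. Count so far: 3
Gen 5: crossing 3x1. Involves strand 2? no. Count so far: 3
Gen 6: crossing 2x1. Involves strand 2? yes. Count so far: 4
Gen 7: crossing 2x3. Involves strand 2? yes. Count so far: 5
Gen 8: crossing 3x2. Involves strand 2? yes. Count so far: 6
Gen 9: crossing 2x3. Involves strand 2? yes. Count so far: 7
Gen 10: crossing 1x3. Involves strand 2? no. Count so far: 7
Gen 11: crossing 1x2. Involves strand 2? yes. Count so far: 8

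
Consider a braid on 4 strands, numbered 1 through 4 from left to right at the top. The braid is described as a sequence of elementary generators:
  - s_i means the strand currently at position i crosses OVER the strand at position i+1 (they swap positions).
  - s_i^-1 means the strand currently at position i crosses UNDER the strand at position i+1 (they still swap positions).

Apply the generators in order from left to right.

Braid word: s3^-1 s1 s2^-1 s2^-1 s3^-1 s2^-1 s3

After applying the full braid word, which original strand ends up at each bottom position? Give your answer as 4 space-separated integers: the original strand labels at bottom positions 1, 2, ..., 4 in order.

Gen 1 (s3^-1): strand 3 crosses under strand 4. Perm now: [1 2 4 3]
Gen 2 (s1): strand 1 crosses over strand 2. Perm now: [2 1 4 3]
Gen 3 (s2^-1): strand 1 crosses under strand 4. Perm now: [2 4 1 3]
Gen 4 (s2^-1): strand 4 crosses under strand 1. Perm now: [2 1 4 3]
Gen 5 (s3^-1): strand 4 crosses under strand 3. Perm now: [2 1 3 4]
Gen 6 (s2^-1): strand 1 crosses under strand 3. Perm now: [2 3 1 4]
Gen 7 (s3): strand 1 crosses over strand 4. Perm now: [2 3 4 1]

Answer: 2 3 4 1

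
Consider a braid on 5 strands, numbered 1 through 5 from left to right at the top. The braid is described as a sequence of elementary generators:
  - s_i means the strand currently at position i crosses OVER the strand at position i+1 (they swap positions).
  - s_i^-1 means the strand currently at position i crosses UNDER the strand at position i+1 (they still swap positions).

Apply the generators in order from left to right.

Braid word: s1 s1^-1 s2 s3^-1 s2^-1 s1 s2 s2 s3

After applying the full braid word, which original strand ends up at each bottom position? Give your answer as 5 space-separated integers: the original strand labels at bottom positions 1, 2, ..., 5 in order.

Answer: 4 1 2 3 5

Derivation:
Gen 1 (s1): strand 1 crosses over strand 2. Perm now: [2 1 3 4 5]
Gen 2 (s1^-1): strand 2 crosses under strand 1. Perm now: [1 2 3 4 5]
Gen 3 (s2): strand 2 crosses over strand 3. Perm now: [1 3 2 4 5]
Gen 4 (s3^-1): strand 2 crosses under strand 4. Perm now: [1 3 4 2 5]
Gen 5 (s2^-1): strand 3 crosses under strand 4. Perm now: [1 4 3 2 5]
Gen 6 (s1): strand 1 crosses over strand 4. Perm now: [4 1 3 2 5]
Gen 7 (s2): strand 1 crosses over strand 3. Perm now: [4 3 1 2 5]
Gen 8 (s2): strand 3 crosses over strand 1. Perm now: [4 1 3 2 5]
Gen 9 (s3): strand 3 crosses over strand 2. Perm now: [4 1 2 3 5]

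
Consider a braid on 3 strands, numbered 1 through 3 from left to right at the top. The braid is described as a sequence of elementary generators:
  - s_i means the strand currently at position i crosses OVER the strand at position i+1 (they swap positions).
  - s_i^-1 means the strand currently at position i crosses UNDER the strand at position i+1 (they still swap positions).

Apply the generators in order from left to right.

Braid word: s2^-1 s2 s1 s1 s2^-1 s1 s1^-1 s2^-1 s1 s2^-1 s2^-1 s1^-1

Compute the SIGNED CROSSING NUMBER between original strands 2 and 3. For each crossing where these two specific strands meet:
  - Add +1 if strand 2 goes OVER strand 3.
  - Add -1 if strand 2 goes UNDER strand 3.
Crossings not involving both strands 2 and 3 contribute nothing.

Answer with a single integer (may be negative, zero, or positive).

Gen 1: 2 under 3. Both 2&3? yes. Contrib: -1. Sum: -1
Gen 2: 3 over 2. Both 2&3? yes. Contrib: -1. Sum: -2
Gen 3: crossing 1x2. Both 2&3? no. Sum: -2
Gen 4: crossing 2x1. Both 2&3? no. Sum: -2
Gen 5: 2 under 3. Both 2&3? yes. Contrib: -1. Sum: -3
Gen 6: crossing 1x3. Both 2&3? no. Sum: -3
Gen 7: crossing 3x1. Both 2&3? no. Sum: -3
Gen 8: 3 under 2. Both 2&3? yes. Contrib: +1. Sum: -2
Gen 9: crossing 1x2. Both 2&3? no. Sum: -2
Gen 10: crossing 1x3. Both 2&3? no. Sum: -2
Gen 11: crossing 3x1. Both 2&3? no. Sum: -2
Gen 12: crossing 2x1. Both 2&3? no. Sum: -2

Answer: -2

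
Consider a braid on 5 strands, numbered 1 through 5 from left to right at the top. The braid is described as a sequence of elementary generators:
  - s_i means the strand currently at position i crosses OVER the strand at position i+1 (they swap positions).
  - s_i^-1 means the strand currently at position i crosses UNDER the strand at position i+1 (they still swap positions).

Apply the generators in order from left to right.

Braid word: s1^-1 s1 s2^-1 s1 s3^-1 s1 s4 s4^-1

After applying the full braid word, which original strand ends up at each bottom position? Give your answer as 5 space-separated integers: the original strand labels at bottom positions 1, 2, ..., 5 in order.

Gen 1 (s1^-1): strand 1 crosses under strand 2. Perm now: [2 1 3 4 5]
Gen 2 (s1): strand 2 crosses over strand 1. Perm now: [1 2 3 4 5]
Gen 3 (s2^-1): strand 2 crosses under strand 3. Perm now: [1 3 2 4 5]
Gen 4 (s1): strand 1 crosses over strand 3. Perm now: [3 1 2 4 5]
Gen 5 (s3^-1): strand 2 crosses under strand 4. Perm now: [3 1 4 2 5]
Gen 6 (s1): strand 3 crosses over strand 1. Perm now: [1 3 4 2 5]
Gen 7 (s4): strand 2 crosses over strand 5. Perm now: [1 3 4 5 2]
Gen 8 (s4^-1): strand 5 crosses under strand 2. Perm now: [1 3 4 2 5]

Answer: 1 3 4 2 5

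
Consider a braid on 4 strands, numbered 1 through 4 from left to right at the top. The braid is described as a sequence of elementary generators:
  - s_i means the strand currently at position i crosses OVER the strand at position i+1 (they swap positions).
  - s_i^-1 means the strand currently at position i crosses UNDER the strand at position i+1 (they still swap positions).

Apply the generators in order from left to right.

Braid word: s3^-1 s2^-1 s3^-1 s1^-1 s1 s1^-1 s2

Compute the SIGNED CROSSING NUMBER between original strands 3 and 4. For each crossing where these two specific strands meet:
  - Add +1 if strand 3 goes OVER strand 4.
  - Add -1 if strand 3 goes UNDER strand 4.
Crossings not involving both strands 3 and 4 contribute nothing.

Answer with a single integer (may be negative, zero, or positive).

Answer: -1

Derivation:
Gen 1: 3 under 4. Both 3&4? yes. Contrib: -1. Sum: -1
Gen 2: crossing 2x4. Both 3&4? no. Sum: -1
Gen 3: crossing 2x3. Both 3&4? no. Sum: -1
Gen 4: crossing 1x4. Both 3&4? no. Sum: -1
Gen 5: crossing 4x1. Both 3&4? no. Sum: -1
Gen 6: crossing 1x4. Both 3&4? no. Sum: -1
Gen 7: crossing 1x3. Both 3&4? no. Sum: -1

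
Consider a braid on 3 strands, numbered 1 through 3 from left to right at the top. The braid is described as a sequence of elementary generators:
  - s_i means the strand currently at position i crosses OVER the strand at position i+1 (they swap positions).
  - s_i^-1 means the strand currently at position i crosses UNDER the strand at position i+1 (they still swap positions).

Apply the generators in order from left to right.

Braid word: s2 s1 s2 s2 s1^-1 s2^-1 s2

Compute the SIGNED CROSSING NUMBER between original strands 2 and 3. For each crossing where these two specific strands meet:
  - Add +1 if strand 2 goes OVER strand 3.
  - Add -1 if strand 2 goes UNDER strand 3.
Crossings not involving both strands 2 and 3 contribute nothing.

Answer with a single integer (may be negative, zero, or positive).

Answer: 3

Derivation:
Gen 1: 2 over 3. Both 2&3? yes. Contrib: +1. Sum: 1
Gen 2: crossing 1x3. Both 2&3? no. Sum: 1
Gen 3: crossing 1x2. Both 2&3? no. Sum: 1
Gen 4: crossing 2x1. Both 2&3? no. Sum: 1
Gen 5: crossing 3x1. Both 2&3? no. Sum: 1
Gen 6: 3 under 2. Both 2&3? yes. Contrib: +1. Sum: 2
Gen 7: 2 over 3. Both 2&3? yes. Contrib: +1. Sum: 3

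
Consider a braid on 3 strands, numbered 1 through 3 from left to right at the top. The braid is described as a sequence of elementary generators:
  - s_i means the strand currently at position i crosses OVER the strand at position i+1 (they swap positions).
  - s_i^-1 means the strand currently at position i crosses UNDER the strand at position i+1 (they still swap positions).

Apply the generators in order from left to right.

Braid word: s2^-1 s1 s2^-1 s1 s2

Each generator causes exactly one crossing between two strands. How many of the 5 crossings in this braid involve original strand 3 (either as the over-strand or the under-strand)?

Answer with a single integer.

Gen 1: crossing 2x3. Involves strand 3? yes. Count so far: 1
Gen 2: crossing 1x3. Involves strand 3? yes. Count so far: 2
Gen 3: crossing 1x2. Involves strand 3? no. Count so far: 2
Gen 4: crossing 3x2. Involves strand 3? yes. Count so far: 3
Gen 5: crossing 3x1. Involves strand 3? yes. Count so far: 4

Answer: 4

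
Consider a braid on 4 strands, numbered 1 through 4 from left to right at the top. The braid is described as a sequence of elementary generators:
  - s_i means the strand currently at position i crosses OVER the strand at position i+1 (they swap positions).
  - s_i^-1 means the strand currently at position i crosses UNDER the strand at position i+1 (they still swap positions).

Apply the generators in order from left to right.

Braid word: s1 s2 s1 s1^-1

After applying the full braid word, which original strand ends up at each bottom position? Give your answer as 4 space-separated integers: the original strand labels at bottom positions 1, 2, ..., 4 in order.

Answer: 2 3 1 4

Derivation:
Gen 1 (s1): strand 1 crosses over strand 2. Perm now: [2 1 3 4]
Gen 2 (s2): strand 1 crosses over strand 3. Perm now: [2 3 1 4]
Gen 3 (s1): strand 2 crosses over strand 3. Perm now: [3 2 1 4]
Gen 4 (s1^-1): strand 3 crosses under strand 2. Perm now: [2 3 1 4]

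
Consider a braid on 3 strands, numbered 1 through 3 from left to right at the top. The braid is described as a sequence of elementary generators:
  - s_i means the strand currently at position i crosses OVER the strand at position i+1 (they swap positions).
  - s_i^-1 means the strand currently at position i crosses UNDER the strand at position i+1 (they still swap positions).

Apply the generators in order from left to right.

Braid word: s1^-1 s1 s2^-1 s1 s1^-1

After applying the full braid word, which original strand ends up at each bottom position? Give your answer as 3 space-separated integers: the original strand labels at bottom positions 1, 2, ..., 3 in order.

Answer: 1 3 2

Derivation:
Gen 1 (s1^-1): strand 1 crosses under strand 2. Perm now: [2 1 3]
Gen 2 (s1): strand 2 crosses over strand 1. Perm now: [1 2 3]
Gen 3 (s2^-1): strand 2 crosses under strand 3. Perm now: [1 3 2]
Gen 4 (s1): strand 1 crosses over strand 3. Perm now: [3 1 2]
Gen 5 (s1^-1): strand 3 crosses under strand 1. Perm now: [1 3 2]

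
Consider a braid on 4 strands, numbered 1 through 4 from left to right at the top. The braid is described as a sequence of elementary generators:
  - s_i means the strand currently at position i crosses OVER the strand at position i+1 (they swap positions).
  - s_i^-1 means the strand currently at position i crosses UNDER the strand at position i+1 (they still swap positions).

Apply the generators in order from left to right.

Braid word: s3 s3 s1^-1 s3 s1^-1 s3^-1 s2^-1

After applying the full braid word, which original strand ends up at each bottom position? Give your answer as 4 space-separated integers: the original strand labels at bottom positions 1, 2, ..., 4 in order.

Gen 1 (s3): strand 3 crosses over strand 4. Perm now: [1 2 4 3]
Gen 2 (s3): strand 4 crosses over strand 3. Perm now: [1 2 3 4]
Gen 3 (s1^-1): strand 1 crosses under strand 2. Perm now: [2 1 3 4]
Gen 4 (s3): strand 3 crosses over strand 4. Perm now: [2 1 4 3]
Gen 5 (s1^-1): strand 2 crosses under strand 1. Perm now: [1 2 4 3]
Gen 6 (s3^-1): strand 4 crosses under strand 3. Perm now: [1 2 3 4]
Gen 7 (s2^-1): strand 2 crosses under strand 3. Perm now: [1 3 2 4]

Answer: 1 3 2 4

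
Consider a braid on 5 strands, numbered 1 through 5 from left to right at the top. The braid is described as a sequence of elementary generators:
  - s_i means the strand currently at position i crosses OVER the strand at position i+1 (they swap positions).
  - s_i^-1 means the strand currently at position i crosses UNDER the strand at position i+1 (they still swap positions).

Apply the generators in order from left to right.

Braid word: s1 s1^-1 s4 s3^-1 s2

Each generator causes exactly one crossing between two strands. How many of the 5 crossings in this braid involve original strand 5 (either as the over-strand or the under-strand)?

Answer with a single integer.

Gen 1: crossing 1x2. Involves strand 5? no. Count so far: 0
Gen 2: crossing 2x1. Involves strand 5? no. Count so far: 0
Gen 3: crossing 4x5. Involves strand 5? yes. Count so far: 1
Gen 4: crossing 3x5. Involves strand 5? yes. Count so far: 2
Gen 5: crossing 2x5. Involves strand 5? yes. Count so far: 3

Answer: 3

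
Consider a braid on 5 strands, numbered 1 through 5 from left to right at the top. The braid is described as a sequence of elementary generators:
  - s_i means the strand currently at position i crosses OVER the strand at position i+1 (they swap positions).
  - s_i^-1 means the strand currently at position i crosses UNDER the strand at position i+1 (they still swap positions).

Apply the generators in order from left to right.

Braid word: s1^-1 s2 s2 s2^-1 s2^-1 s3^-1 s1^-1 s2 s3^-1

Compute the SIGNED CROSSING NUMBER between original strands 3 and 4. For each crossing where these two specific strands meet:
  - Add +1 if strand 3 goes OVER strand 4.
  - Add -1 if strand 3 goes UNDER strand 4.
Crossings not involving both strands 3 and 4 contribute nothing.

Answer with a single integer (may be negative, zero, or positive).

Gen 1: crossing 1x2. Both 3&4? no. Sum: 0
Gen 2: crossing 1x3. Both 3&4? no. Sum: 0
Gen 3: crossing 3x1. Both 3&4? no. Sum: 0
Gen 4: crossing 1x3. Both 3&4? no. Sum: 0
Gen 5: crossing 3x1. Both 3&4? no. Sum: 0
Gen 6: 3 under 4. Both 3&4? yes. Contrib: -1. Sum: -1
Gen 7: crossing 2x1. Both 3&4? no. Sum: -1
Gen 8: crossing 2x4. Both 3&4? no. Sum: -1
Gen 9: crossing 2x3. Both 3&4? no. Sum: -1

Answer: -1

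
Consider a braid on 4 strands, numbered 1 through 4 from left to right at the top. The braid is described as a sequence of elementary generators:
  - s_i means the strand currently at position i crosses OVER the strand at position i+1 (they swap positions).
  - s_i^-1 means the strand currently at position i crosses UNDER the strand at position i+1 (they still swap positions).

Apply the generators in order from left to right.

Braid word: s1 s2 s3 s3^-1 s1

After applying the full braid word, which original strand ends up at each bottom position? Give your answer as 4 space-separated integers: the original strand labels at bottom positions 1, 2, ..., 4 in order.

Gen 1 (s1): strand 1 crosses over strand 2. Perm now: [2 1 3 4]
Gen 2 (s2): strand 1 crosses over strand 3. Perm now: [2 3 1 4]
Gen 3 (s3): strand 1 crosses over strand 4. Perm now: [2 3 4 1]
Gen 4 (s3^-1): strand 4 crosses under strand 1. Perm now: [2 3 1 4]
Gen 5 (s1): strand 2 crosses over strand 3. Perm now: [3 2 1 4]

Answer: 3 2 1 4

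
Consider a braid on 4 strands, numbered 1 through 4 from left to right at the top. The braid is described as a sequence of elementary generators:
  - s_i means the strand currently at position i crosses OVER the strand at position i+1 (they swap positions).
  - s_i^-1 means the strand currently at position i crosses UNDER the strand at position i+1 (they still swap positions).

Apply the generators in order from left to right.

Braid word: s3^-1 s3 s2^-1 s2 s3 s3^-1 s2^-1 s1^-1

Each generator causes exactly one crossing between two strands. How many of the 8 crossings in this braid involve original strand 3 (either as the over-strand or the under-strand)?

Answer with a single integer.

Answer: 8

Derivation:
Gen 1: crossing 3x4. Involves strand 3? yes. Count so far: 1
Gen 2: crossing 4x3. Involves strand 3? yes. Count so far: 2
Gen 3: crossing 2x3. Involves strand 3? yes. Count so far: 3
Gen 4: crossing 3x2. Involves strand 3? yes. Count so far: 4
Gen 5: crossing 3x4. Involves strand 3? yes. Count so far: 5
Gen 6: crossing 4x3. Involves strand 3? yes. Count so far: 6
Gen 7: crossing 2x3. Involves strand 3? yes. Count so far: 7
Gen 8: crossing 1x3. Involves strand 3? yes. Count so far: 8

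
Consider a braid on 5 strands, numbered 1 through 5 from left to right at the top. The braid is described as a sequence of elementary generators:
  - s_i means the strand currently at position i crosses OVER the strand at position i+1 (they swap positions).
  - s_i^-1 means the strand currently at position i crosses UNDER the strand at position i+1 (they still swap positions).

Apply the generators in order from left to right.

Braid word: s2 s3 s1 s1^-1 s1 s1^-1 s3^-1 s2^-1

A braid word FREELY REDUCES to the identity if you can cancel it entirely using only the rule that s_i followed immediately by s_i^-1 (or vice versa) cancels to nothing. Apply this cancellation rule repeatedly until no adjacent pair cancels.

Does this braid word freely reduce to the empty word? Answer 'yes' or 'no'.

Gen 1 (s2): push. Stack: [s2]
Gen 2 (s3): push. Stack: [s2 s3]
Gen 3 (s1): push. Stack: [s2 s3 s1]
Gen 4 (s1^-1): cancels prior s1. Stack: [s2 s3]
Gen 5 (s1): push. Stack: [s2 s3 s1]
Gen 6 (s1^-1): cancels prior s1. Stack: [s2 s3]
Gen 7 (s3^-1): cancels prior s3. Stack: [s2]
Gen 8 (s2^-1): cancels prior s2. Stack: []
Reduced word: (empty)

Answer: yes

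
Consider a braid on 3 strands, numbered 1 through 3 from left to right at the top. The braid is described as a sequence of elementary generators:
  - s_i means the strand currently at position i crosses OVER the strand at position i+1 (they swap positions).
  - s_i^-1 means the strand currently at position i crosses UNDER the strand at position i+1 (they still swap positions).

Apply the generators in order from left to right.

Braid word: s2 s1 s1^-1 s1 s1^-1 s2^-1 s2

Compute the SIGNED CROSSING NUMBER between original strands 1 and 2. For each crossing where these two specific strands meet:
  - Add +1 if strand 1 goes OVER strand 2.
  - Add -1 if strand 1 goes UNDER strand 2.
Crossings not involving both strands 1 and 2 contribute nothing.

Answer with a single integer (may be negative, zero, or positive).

Answer: 0

Derivation:
Gen 1: crossing 2x3. Both 1&2? no. Sum: 0
Gen 2: crossing 1x3. Both 1&2? no. Sum: 0
Gen 3: crossing 3x1. Both 1&2? no. Sum: 0
Gen 4: crossing 1x3. Both 1&2? no. Sum: 0
Gen 5: crossing 3x1. Both 1&2? no. Sum: 0
Gen 6: crossing 3x2. Both 1&2? no. Sum: 0
Gen 7: crossing 2x3. Both 1&2? no. Sum: 0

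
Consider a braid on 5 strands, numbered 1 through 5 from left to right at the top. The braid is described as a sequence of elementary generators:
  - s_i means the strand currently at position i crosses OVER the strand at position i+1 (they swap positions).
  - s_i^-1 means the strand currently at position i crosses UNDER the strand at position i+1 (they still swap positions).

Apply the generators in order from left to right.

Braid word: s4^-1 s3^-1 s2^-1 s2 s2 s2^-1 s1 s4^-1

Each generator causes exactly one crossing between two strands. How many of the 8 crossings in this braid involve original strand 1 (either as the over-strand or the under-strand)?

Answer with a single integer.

Gen 1: crossing 4x5. Involves strand 1? no. Count so far: 0
Gen 2: crossing 3x5. Involves strand 1? no. Count so far: 0
Gen 3: crossing 2x5. Involves strand 1? no. Count so far: 0
Gen 4: crossing 5x2. Involves strand 1? no. Count so far: 0
Gen 5: crossing 2x5. Involves strand 1? no. Count so far: 0
Gen 6: crossing 5x2. Involves strand 1? no. Count so far: 0
Gen 7: crossing 1x2. Involves strand 1? yes. Count so far: 1
Gen 8: crossing 3x4. Involves strand 1? no. Count so far: 1

Answer: 1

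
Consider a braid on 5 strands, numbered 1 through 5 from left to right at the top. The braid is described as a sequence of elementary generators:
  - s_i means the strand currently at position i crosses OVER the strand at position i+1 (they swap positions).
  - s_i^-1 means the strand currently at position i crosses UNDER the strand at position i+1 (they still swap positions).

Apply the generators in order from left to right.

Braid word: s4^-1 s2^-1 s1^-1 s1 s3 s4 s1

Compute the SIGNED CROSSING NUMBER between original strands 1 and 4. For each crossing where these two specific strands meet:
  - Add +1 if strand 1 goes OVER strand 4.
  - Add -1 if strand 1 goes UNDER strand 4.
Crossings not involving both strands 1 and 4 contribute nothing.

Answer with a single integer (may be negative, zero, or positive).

Gen 1: crossing 4x5. Both 1&4? no. Sum: 0
Gen 2: crossing 2x3. Both 1&4? no. Sum: 0
Gen 3: crossing 1x3. Both 1&4? no. Sum: 0
Gen 4: crossing 3x1. Both 1&4? no. Sum: 0
Gen 5: crossing 2x5. Both 1&4? no. Sum: 0
Gen 6: crossing 2x4. Both 1&4? no. Sum: 0
Gen 7: crossing 1x3. Both 1&4? no. Sum: 0

Answer: 0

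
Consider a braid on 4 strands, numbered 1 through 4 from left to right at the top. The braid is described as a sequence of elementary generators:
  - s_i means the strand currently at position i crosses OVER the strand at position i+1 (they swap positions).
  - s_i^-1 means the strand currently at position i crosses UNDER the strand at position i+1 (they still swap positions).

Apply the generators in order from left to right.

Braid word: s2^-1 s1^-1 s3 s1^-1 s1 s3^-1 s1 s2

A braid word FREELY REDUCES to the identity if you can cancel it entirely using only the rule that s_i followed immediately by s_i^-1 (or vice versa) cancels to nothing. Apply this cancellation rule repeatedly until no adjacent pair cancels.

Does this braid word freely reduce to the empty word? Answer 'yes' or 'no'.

Answer: yes

Derivation:
Gen 1 (s2^-1): push. Stack: [s2^-1]
Gen 2 (s1^-1): push. Stack: [s2^-1 s1^-1]
Gen 3 (s3): push. Stack: [s2^-1 s1^-1 s3]
Gen 4 (s1^-1): push. Stack: [s2^-1 s1^-1 s3 s1^-1]
Gen 5 (s1): cancels prior s1^-1. Stack: [s2^-1 s1^-1 s3]
Gen 6 (s3^-1): cancels prior s3. Stack: [s2^-1 s1^-1]
Gen 7 (s1): cancels prior s1^-1. Stack: [s2^-1]
Gen 8 (s2): cancels prior s2^-1. Stack: []
Reduced word: (empty)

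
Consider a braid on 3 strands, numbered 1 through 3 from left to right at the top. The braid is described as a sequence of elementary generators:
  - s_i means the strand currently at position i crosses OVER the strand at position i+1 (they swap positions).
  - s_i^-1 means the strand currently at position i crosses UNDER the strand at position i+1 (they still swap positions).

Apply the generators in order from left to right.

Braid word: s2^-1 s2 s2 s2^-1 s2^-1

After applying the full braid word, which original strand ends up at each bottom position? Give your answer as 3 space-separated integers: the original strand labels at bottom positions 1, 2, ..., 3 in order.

Gen 1 (s2^-1): strand 2 crosses under strand 3. Perm now: [1 3 2]
Gen 2 (s2): strand 3 crosses over strand 2. Perm now: [1 2 3]
Gen 3 (s2): strand 2 crosses over strand 3. Perm now: [1 3 2]
Gen 4 (s2^-1): strand 3 crosses under strand 2. Perm now: [1 2 3]
Gen 5 (s2^-1): strand 2 crosses under strand 3. Perm now: [1 3 2]

Answer: 1 3 2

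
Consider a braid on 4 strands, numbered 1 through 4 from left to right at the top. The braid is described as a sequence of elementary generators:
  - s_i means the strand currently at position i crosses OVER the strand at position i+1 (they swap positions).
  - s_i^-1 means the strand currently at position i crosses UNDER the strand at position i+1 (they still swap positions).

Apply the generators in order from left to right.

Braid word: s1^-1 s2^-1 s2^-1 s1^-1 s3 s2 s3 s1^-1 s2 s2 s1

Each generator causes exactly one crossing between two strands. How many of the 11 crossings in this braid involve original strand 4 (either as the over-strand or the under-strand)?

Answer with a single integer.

Answer: 4

Derivation:
Gen 1: crossing 1x2. Involves strand 4? no. Count so far: 0
Gen 2: crossing 1x3. Involves strand 4? no. Count so far: 0
Gen 3: crossing 3x1. Involves strand 4? no. Count so far: 0
Gen 4: crossing 2x1. Involves strand 4? no. Count so far: 0
Gen 5: crossing 3x4. Involves strand 4? yes. Count so far: 1
Gen 6: crossing 2x4. Involves strand 4? yes. Count so far: 2
Gen 7: crossing 2x3. Involves strand 4? no. Count so far: 2
Gen 8: crossing 1x4. Involves strand 4? yes. Count so far: 3
Gen 9: crossing 1x3. Involves strand 4? no. Count so far: 3
Gen 10: crossing 3x1. Involves strand 4? no. Count so far: 3
Gen 11: crossing 4x1. Involves strand 4? yes. Count so far: 4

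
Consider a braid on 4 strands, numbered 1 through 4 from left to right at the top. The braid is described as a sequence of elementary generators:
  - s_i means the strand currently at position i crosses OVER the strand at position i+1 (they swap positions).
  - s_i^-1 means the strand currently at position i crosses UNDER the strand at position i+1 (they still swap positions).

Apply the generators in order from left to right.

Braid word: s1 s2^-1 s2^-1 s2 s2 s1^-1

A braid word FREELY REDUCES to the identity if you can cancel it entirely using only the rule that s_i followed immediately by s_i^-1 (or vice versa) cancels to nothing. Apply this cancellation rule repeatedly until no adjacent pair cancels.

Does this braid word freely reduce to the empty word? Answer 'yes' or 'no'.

Answer: yes

Derivation:
Gen 1 (s1): push. Stack: [s1]
Gen 2 (s2^-1): push. Stack: [s1 s2^-1]
Gen 3 (s2^-1): push. Stack: [s1 s2^-1 s2^-1]
Gen 4 (s2): cancels prior s2^-1. Stack: [s1 s2^-1]
Gen 5 (s2): cancels prior s2^-1. Stack: [s1]
Gen 6 (s1^-1): cancels prior s1. Stack: []
Reduced word: (empty)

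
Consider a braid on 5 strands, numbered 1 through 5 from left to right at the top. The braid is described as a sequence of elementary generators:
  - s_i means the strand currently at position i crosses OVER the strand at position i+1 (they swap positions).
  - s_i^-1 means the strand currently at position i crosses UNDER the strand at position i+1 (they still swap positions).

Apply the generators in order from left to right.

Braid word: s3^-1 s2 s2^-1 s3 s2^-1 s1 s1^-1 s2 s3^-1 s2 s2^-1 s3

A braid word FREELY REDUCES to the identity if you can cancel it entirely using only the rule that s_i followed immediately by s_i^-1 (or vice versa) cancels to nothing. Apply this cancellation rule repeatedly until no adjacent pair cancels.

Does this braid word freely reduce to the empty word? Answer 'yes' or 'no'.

Gen 1 (s3^-1): push. Stack: [s3^-1]
Gen 2 (s2): push. Stack: [s3^-1 s2]
Gen 3 (s2^-1): cancels prior s2. Stack: [s3^-1]
Gen 4 (s3): cancels prior s3^-1. Stack: []
Gen 5 (s2^-1): push. Stack: [s2^-1]
Gen 6 (s1): push. Stack: [s2^-1 s1]
Gen 7 (s1^-1): cancels prior s1. Stack: [s2^-1]
Gen 8 (s2): cancels prior s2^-1. Stack: []
Gen 9 (s3^-1): push. Stack: [s3^-1]
Gen 10 (s2): push. Stack: [s3^-1 s2]
Gen 11 (s2^-1): cancels prior s2. Stack: [s3^-1]
Gen 12 (s3): cancels prior s3^-1. Stack: []
Reduced word: (empty)

Answer: yes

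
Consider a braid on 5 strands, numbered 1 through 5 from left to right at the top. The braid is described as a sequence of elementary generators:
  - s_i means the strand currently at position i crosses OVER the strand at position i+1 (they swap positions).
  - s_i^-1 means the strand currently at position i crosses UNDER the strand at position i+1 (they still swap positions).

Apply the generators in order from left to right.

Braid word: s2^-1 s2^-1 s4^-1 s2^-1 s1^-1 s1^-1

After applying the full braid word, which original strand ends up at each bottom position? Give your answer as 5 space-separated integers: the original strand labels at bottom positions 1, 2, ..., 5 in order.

Answer: 1 3 2 5 4

Derivation:
Gen 1 (s2^-1): strand 2 crosses under strand 3. Perm now: [1 3 2 4 5]
Gen 2 (s2^-1): strand 3 crosses under strand 2. Perm now: [1 2 3 4 5]
Gen 3 (s4^-1): strand 4 crosses under strand 5. Perm now: [1 2 3 5 4]
Gen 4 (s2^-1): strand 2 crosses under strand 3. Perm now: [1 3 2 5 4]
Gen 5 (s1^-1): strand 1 crosses under strand 3. Perm now: [3 1 2 5 4]
Gen 6 (s1^-1): strand 3 crosses under strand 1. Perm now: [1 3 2 5 4]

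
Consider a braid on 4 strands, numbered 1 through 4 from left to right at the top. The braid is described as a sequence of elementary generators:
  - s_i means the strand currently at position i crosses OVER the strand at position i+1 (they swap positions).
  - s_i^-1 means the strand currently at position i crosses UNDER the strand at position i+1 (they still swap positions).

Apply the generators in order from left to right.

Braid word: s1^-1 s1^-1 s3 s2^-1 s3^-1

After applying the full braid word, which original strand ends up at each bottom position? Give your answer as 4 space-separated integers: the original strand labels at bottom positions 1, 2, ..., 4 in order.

Answer: 1 4 3 2

Derivation:
Gen 1 (s1^-1): strand 1 crosses under strand 2. Perm now: [2 1 3 4]
Gen 2 (s1^-1): strand 2 crosses under strand 1. Perm now: [1 2 3 4]
Gen 3 (s3): strand 3 crosses over strand 4. Perm now: [1 2 4 3]
Gen 4 (s2^-1): strand 2 crosses under strand 4. Perm now: [1 4 2 3]
Gen 5 (s3^-1): strand 2 crosses under strand 3. Perm now: [1 4 3 2]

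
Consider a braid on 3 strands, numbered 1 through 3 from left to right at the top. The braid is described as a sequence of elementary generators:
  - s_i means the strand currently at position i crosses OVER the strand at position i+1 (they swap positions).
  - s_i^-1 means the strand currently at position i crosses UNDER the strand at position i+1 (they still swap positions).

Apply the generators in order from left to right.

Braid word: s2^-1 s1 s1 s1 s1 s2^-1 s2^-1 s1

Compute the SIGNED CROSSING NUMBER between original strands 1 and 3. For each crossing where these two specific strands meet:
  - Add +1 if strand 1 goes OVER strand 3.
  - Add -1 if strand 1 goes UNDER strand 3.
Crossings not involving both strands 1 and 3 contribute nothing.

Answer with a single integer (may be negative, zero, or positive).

Answer: 1

Derivation:
Gen 1: crossing 2x3. Both 1&3? no. Sum: 0
Gen 2: 1 over 3. Both 1&3? yes. Contrib: +1. Sum: 1
Gen 3: 3 over 1. Both 1&3? yes. Contrib: -1. Sum: 0
Gen 4: 1 over 3. Both 1&3? yes. Contrib: +1. Sum: 1
Gen 5: 3 over 1. Both 1&3? yes. Contrib: -1. Sum: 0
Gen 6: crossing 3x2. Both 1&3? no. Sum: 0
Gen 7: crossing 2x3. Both 1&3? no. Sum: 0
Gen 8: 1 over 3. Both 1&3? yes. Contrib: +1. Sum: 1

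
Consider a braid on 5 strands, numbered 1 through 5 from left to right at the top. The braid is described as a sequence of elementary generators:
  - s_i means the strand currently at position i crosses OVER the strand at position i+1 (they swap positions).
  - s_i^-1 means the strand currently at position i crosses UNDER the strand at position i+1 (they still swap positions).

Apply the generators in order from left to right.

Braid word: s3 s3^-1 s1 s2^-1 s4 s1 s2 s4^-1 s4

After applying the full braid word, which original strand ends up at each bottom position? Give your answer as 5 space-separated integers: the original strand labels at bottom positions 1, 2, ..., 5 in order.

Answer: 3 1 2 5 4

Derivation:
Gen 1 (s3): strand 3 crosses over strand 4. Perm now: [1 2 4 3 5]
Gen 2 (s3^-1): strand 4 crosses under strand 3. Perm now: [1 2 3 4 5]
Gen 3 (s1): strand 1 crosses over strand 2. Perm now: [2 1 3 4 5]
Gen 4 (s2^-1): strand 1 crosses under strand 3. Perm now: [2 3 1 4 5]
Gen 5 (s4): strand 4 crosses over strand 5. Perm now: [2 3 1 5 4]
Gen 6 (s1): strand 2 crosses over strand 3. Perm now: [3 2 1 5 4]
Gen 7 (s2): strand 2 crosses over strand 1. Perm now: [3 1 2 5 4]
Gen 8 (s4^-1): strand 5 crosses under strand 4. Perm now: [3 1 2 4 5]
Gen 9 (s4): strand 4 crosses over strand 5. Perm now: [3 1 2 5 4]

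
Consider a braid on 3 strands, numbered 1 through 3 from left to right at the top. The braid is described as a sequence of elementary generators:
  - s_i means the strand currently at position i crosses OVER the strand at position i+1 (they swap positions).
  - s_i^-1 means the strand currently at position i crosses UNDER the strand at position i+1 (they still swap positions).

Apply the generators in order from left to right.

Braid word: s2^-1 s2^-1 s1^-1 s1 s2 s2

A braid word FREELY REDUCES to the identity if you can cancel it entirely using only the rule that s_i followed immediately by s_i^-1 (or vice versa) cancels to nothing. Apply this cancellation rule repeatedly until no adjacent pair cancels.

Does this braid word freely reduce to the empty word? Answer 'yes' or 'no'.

Gen 1 (s2^-1): push. Stack: [s2^-1]
Gen 2 (s2^-1): push. Stack: [s2^-1 s2^-1]
Gen 3 (s1^-1): push. Stack: [s2^-1 s2^-1 s1^-1]
Gen 4 (s1): cancels prior s1^-1. Stack: [s2^-1 s2^-1]
Gen 5 (s2): cancels prior s2^-1. Stack: [s2^-1]
Gen 6 (s2): cancels prior s2^-1. Stack: []
Reduced word: (empty)

Answer: yes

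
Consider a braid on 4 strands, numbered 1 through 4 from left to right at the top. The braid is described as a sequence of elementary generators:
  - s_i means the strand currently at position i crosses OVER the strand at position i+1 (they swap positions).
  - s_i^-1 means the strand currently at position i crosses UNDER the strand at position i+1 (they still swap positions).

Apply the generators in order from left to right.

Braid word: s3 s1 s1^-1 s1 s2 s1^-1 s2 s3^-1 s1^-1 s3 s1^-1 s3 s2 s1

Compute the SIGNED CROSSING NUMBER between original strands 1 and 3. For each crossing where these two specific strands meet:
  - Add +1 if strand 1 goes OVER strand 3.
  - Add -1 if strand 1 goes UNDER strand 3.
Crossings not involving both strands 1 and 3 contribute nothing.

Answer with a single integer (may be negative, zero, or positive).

Gen 1: crossing 3x4. Both 1&3? no. Sum: 0
Gen 2: crossing 1x2. Both 1&3? no. Sum: 0
Gen 3: crossing 2x1. Both 1&3? no. Sum: 0
Gen 4: crossing 1x2. Both 1&3? no. Sum: 0
Gen 5: crossing 1x4. Both 1&3? no. Sum: 0
Gen 6: crossing 2x4. Both 1&3? no. Sum: 0
Gen 7: crossing 2x1. Both 1&3? no. Sum: 0
Gen 8: crossing 2x3. Both 1&3? no. Sum: 0
Gen 9: crossing 4x1. Both 1&3? no. Sum: 0
Gen 10: crossing 3x2. Both 1&3? no. Sum: 0
Gen 11: crossing 1x4. Both 1&3? no. Sum: 0
Gen 12: crossing 2x3. Both 1&3? no. Sum: 0
Gen 13: 1 over 3. Both 1&3? yes. Contrib: +1. Sum: 1
Gen 14: crossing 4x3. Both 1&3? no. Sum: 1

Answer: 1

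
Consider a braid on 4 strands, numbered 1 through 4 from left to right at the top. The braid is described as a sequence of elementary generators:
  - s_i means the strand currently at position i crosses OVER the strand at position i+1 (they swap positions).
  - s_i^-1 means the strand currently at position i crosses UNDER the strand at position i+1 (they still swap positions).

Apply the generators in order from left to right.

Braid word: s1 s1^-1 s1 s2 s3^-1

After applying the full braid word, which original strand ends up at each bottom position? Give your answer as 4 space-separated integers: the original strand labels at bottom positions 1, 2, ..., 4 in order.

Answer: 2 3 4 1

Derivation:
Gen 1 (s1): strand 1 crosses over strand 2. Perm now: [2 1 3 4]
Gen 2 (s1^-1): strand 2 crosses under strand 1. Perm now: [1 2 3 4]
Gen 3 (s1): strand 1 crosses over strand 2. Perm now: [2 1 3 4]
Gen 4 (s2): strand 1 crosses over strand 3. Perm now: [2 3 1 4]
Gen 5 (s3^-1): strand 1 crosses under strand 4. Perm now: [2 3 4 1]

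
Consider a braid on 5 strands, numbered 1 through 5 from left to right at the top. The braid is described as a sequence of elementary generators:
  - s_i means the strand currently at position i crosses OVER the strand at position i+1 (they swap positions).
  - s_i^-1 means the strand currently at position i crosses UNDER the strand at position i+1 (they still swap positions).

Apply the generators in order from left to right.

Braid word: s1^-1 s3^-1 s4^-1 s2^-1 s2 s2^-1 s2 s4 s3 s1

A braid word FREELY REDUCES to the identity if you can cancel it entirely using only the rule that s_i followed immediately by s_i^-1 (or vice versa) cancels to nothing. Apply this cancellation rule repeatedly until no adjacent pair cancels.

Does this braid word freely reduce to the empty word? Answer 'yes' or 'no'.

Answer: yes

Derivation:
Gen 1 (s1^-1): push. Stack: [s1^-1]
Gen 2 (s3^-1): push. Stack: [s1^-1 s3^-1]
Gen 3 (s4^-1): push. Stack: [s1^-1 s3^-1 s4^-1]
Gen 4 (s2^-1): push. Stack: [s1^-1 s3^-1 s4^-1 s2^-1]
Gen 5 (s2): cancels prior s2^-1. Stack: [s1^-1 s3^-1 s4^-1]
Gen 6 (s2^-1): push. Stack: [s1^-1 s3^-1 s4^-1 s2^-1]
Gen 7 (s2): cancels prior s2^-1. Stack: [s1^-1 s3^-1 s4^-1]
Gen 8 (s4): cancels prior s4^-1. Stack: [s1^-1 s3^-1]
Gen 9 (s3): cancels prior s3^-1. Stack: [s1^-1]
Gen 10 (s1): cancels prior s1^-1. Stack: []
Reduced word: (empty)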